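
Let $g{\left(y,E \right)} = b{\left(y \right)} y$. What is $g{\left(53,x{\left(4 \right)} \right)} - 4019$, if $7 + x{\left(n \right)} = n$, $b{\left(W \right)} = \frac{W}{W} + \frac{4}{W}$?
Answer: $-3962$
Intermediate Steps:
$b{\left(W \right)} = 1 + \frac{4}{W}$
$x{\left(n \right)} = -7 + n$
$g{\left(y,E \right)} = 4 + y$ ($g{\left(y,E \right)} = \frac{4 + y}{y} y = 4 + y$)
$g{\left(53,x{\left(4 \right)} \right)} - 4019 = \left(4 + 53\right) - 4019 = 57 - 4019 = -3962$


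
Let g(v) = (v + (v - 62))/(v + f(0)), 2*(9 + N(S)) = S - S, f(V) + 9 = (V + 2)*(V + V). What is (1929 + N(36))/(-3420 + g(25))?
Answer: -2560/4561 ≈ -0.56128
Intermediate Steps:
f(V) = -9 + 2*V*(2 + V) (f(V) = -9 + (V + 2)*(V + V) = -9 + (2 + V)*(2*V) = -9 + 2*V*(2 + V))
N(S) = -9 (N(S) = -9 + (S - S)/2 = -9 + (½)*0 = -9 + 0 = -9)
g(v) = (-62 + 2*v)/(-9 + v) (g(v) = (v + (v - 62))/(v + (-9 + 2*0² + 4*0)) = (v + (-62 + v))/(v + (-9 + 2*0 + 0)) = (-62 + 2*v)/(v + (-9 + 0 + 0)) = (-62 + 2*v)/(v - 9) = (-62 + 2*v)/(-9 + v))
(1929 + N(36))/(-3420 + g(25)) = (1929 - 9)/(-3420 + 2*(-31 + 25)/(-9 + 25)) = 1920/(-3420 + 2*(-6)/16) = 1920/(-3420 + 2*(1/16)*(-6)) = 1920/(-3420 - ¾) = 1920/(-13683/4) = 1920*(-4/13683) = -2560/4561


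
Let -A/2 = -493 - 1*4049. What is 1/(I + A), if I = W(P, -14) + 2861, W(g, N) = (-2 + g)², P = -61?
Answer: 1/15914 ≈ 6.2838e-5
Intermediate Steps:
A = 9084 (A = -2*(-493 - 1*4049) = -2*(-493 - 4049) = -2*(-4542) = 9084)
I = 6830 (I = (-2 - 61)² + 2861 = (-63)² + 2861 = 3969 + 2861 = 6830)
1/(I + A) = 1/(6830 + 9084) = 1/15914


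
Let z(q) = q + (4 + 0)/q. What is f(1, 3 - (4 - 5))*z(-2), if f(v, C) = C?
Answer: -16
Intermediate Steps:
z(q) = q + 4/q
f(1, 3 - (4 - 5))*z(-2) = (3 - (4 - 5))*(-2 + 4/(-2)) = (3 - 1*(-1))*(-2 + 4*(-½)) = (3 + 1)*(-2 - 2) = 4*(-4) = -16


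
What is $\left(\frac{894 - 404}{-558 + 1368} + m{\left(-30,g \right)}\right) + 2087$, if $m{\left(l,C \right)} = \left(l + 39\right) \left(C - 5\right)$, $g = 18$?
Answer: $\frac{178573}{81} \approx 2204.6$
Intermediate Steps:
$m{\left(l,C \right)} = \left(-5 + C\right) \left(39 + l\right)$ ($m{\left(l,C \right)} = \left(39 + l\right) \left(-5 + C\right) = \left(-5 + C\right) \left(39 + l\right)$)
$\left(\frac{894 - 404}{-558 + 1368} + m{\left(-30,g \right)}\right) + 2087 = \left(\frac{894 - 404}{-558 + 1368} + \left(-195 - -150 + 39 \cdot 18 + 18 \left(-30\right)\right)\right) + 2087 = \left(\frac{490}{810} + \left(-195 + 150 + 702 - 540\right)\right) + 2087 = \left(490 \cdot \frac{1}{810} + 117\right) + 2087 = \left(\frac{49}{81} + 117\right) + 2087 = \frac{9526}{81} + 2087 = \frac{178573}{81}$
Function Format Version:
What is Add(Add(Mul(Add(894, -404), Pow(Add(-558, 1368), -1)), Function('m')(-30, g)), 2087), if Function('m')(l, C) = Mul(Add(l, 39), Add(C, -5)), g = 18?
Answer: Rational(178573, 81) ≈ 2204.6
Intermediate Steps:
Function('m')(l, C) = Mul(Add(-5, C), Add(39, l)) (Function('m')(l, C) = Mul(Add(39, l), Add(-5, C)) = Mul(Add(-5, C), Add(39, l)))
Add(Add(Mul(Add(894, -404), Pow(Add(-558, 1368), -1)), Function('m')(-30, g)), 2087) = Add(Add(Mul(Add(894, -404), Pow(Add(-558, 1368), -1)), Add(-195, Mul(-5, -30), Mul(39, 18), Mul(18, -30))), 2087) = Add(Add(Mul(490, Pow(810, -1)), Add(-195, 150, 702, -540)), 2087) = Add(Add(Mul(490, Rational(1, 810)), 117), 2087) = Add(Add(Rational(49, 81), 117), 2087) = Add(Rational(9526, 81), 2087) = Rational(178573, 81)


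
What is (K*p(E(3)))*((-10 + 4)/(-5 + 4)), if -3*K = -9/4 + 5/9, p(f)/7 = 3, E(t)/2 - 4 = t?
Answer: 427/6 ≈ 71.167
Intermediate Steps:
E(t) = 8 + 2*t
p(f) = 21 (p(f) = 7*3 = 21)
K = 61/108 (K = -(-9/4 + 5/9)/3 = -1/3*(-61/36) = 61/108 ≈ 0.56481)
(K*p(E(3)))*((-10 + 4)/(-5 + 4)) = ((61/108)*21)*((-10 + 4)/(-5 + 4)) = 427*(-6/(-1))/36 = 427*(-6*(-1))/36 = (427/36)*6 = 427/6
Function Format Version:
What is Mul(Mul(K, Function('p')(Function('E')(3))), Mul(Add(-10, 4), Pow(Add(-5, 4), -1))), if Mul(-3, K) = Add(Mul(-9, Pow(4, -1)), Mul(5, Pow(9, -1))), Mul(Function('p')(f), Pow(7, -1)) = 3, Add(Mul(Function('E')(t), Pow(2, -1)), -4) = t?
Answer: Rational(427, 6) ≈ 71.167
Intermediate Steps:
Function('E')(t) = Add(8, Mul(2, t))
Function('p')(f) = 21 (Function('p')(f) = Mul(7, 3) = 21)
K = Rational(61, 108) (K = Mul(Rational(-1, 3), Add(Mul(-9, Pow(4, -1)), Mul(5, Pow(9, -1)))) = Mul(Rational(-1, 3), Add(Mul(-9, Rational(1, 4)), Mul(5, Rational(1, 9)))) = Mul(Rational(-1, 3), Add(Rational(-9, 4), Rational(5, 9))) = Mul(Rational(-1, 3), Rational(-61, 36)) = Rational(61, 108) ≈ 0.56481)
Mul(Mul(K, Function('p')(Function('E')(3))), Mul(Add(-10, 4), Pow(Add(-5, 4), -1))) = Mul(Mul(Rational(61, 108), 21), Mul(Add(-10, 4), Pow(Add(-5, 4), -1))) = Mul(Rational(427, 36), Mul(-6, Pow(-1, -1))) = Mul(Rational(427, 36), Mul(-6, -1)) = Mul(Rational(427, 36), 6) = Rational(427, 6)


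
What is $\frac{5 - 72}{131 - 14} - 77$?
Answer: $- \frac{9076}{117} \approx -77.573$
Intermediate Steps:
$\frac{5 - 72}{131 - 14} - 77 = \frac{5 - 72}{117} - 77 = \frac{1}{117} \left(-67\right) - 77 = - \frac{67}{117} - 77 = - \frac{9076}{117}$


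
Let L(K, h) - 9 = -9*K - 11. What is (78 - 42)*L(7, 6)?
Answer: -2340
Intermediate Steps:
L(K, h) = -2 - 9*K (L(K, h) = 9 + (-9*K - 11) = 9 + (-11 - 9*K) = -2 - 9*K)
(78 - 42)*L(7, 6) = (78 - 42)*(-2 - 9*7) = 36*(-2 - 63) = 36*(-65) = -2340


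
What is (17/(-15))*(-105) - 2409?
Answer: -2290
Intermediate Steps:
(17/(-15))*(-105) - 2409 = (17*(-1/15))*(-105) - 2409 = -17/15*(-105) - 2409 = 119 - 2409 = -2290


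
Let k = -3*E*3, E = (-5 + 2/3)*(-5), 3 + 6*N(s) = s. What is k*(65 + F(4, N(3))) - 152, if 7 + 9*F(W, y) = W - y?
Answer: -12762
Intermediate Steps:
N(s) = -1/2 + s/6
F(W, y) = -7/9 - y/9 + W/9 (F(W, y) = -7/9 + (W - y)/9 = -7/9 + (-y/9 + W/9) = -7/9 - y/9 + W/9)
E = 65/3 (E = (-5 + 2*(1/3))*(-5) = (-5 + 2/3)*(-5) = -13/3*(-5) = 65/3 ≈ 21.667)
k = -195 (k = -3*65/3*3 = -65*3 = -195)
k*(65 + F(4, N(3))) - 152 = -195*(65 + (-7/9 - (-1/2 + (1/6)*3)/9 + (1/9)*4)) - 152 = -195*(65 + (-7/9 - (-1/2 + 1/2)/9 + 4/9)) - 152 = -195*(65 + (-7/9 - 1/9*0 + 4/9)) - 152 = -195*(65 + (-7/9 + 0 + 4/9)) - 152 = -195*(65 - 1/3) - 152 = -195*194/3 - 152 = -12610 - 152 = -12762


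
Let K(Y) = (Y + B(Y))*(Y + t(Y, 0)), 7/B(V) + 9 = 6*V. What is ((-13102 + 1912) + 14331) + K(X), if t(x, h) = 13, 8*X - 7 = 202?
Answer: 157536743/37824 ≈ 4165.0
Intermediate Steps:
X = 209/8 (X = 7/8 + (⅛)*202 = 7/8 + 101/4 = 209/8 ≈ 26.125)
B(V) = 7/(-9 + 6*V)
K(Y) = (13 + Y)*(Y + 7/(3*(-3 + 2*Y))) (K(Y) = (Y + 7/(3*(-3 + 2*Y)))*(Y + 13) = (Y + 7/(3*(-3 + 2*Y)))*(13 + Y) = (13 + Y)*(Y + 7/(3*(-3 + 2*Y))))
((-13102 + 1912) + 14331) + K(X) = ((-13102 + 1912) + 14331) + (91 - 110*209/8 + 6*(209/8)³ + 69*(209/8)²)/(3*(-3 + 2*(209/8))) = (-11190 + 14331) + (91 - 11495/4 + 6*(9129329/512) + 69*(43681/64))/(3*(-3 + 209/4)) = 3141 + (91 - 11495/4 + 27387987/256 + 3013989/64)/(3*(197/4)) = 3141 + (⅓)*(4/197)*(38731559/256) = 3141 + 38731559/37824 = 157536743/37824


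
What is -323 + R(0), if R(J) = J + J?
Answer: -323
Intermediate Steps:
R(J) = 2*J
-323 + R(0) = -323 + 2*0 = -323 + 0 = -323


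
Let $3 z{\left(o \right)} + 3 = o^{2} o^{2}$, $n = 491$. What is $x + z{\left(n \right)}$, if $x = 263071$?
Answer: $\frac{58120837771}{3} \approx 1.9374 \cdot 10^{10}$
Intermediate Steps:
$z{\left(o \right)} = -1 + \frac{o^{4}}{3}$ ($z{\left(o \right)} = -1 + \frac{o^{2} o^{2}}{3} = -1 + \frac{o^{4}}{3}$)
$x + z{\left(n \right)} = 263071 - \left(1 - \frac{491^{4}}{3}\right) = 263071 + \left(-1 + \frac{1}{3} \cdot 58120048561\right) = 263071 + \left(-1 + \frac{58120048561}{3}\right) = 263071 + \frac{58120048558}{3} = \frac{58120837771}{3}$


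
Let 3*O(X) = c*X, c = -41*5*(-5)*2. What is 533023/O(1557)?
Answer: 533023/1063950 ≈ 0.50099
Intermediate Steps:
c = 2050 (c = -(-1025)*2 = -41*(-50) = 2050)
O(X) = 2050*X/3 (O(X) = (2050*X)/3 = 2050*X/3)
533023/O(1557) = 533023/(((2050/3)*1557)) = 533023/1063950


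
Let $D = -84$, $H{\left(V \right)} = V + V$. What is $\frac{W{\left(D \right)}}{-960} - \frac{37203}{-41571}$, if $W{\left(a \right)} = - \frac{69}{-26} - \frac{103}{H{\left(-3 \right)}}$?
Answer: $\frac{151193993}{172935360} \approx 0.87428$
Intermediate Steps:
$H{\left(V \right)} = 2 V$
$W{\left(a \right)} = \frac{773}{39}$ ($W{\left(a \right)} = - \frac{69}{-26} - \frac{103}{2 \left(-3\right)} = \left(-69\right) \left(- \frac{1}{26}\right) - \frac{103}{-6} = \frac{69}{26} - - \frac{103}{6} = \frac{69}{26} + \frac{103}{6} = \frac{773}{39}$)
$\frac{W{\left(D \right)}}{-960} - \frac{37203}{-41571} = \frac{773}{39 \left(-960\right)} - \frac{37203}{-41571} = \frac{773}{39} \left(- \frac{1}{960}\right) - - \frac{12401}{13857} = - \frac{773}{37440} + \frac{12401}{13857} = \frac{151193993}{172935360}$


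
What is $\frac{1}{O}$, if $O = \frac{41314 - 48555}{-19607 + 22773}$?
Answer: $- \frac{3166}{7241} \approx -0.43723$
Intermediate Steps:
$O = - \frac{7241}{3166} \approx -2.2871$
$\frac{1}{O} = \frac{1}{- \frac{7241}{3166}} = - \frac{3166}{7241}$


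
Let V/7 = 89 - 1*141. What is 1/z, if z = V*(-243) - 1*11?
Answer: 1/88441 ≈ 1.1307e-5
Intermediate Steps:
V = -364 (V = 7*(89 - 1*141) = 7*(89 - 141) = 7*(-52) = -364)
z = 88441 (z = -364*(-243) - 1*11 = 88452 - 11 = 88441)
1/z = 1/88441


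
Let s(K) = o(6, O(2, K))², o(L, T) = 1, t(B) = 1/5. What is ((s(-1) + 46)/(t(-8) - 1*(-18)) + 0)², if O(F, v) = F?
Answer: 55225/8281 ≈ 6.6689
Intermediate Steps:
t(B) = ⅕
s(K) = 1 (s(K) = 1² = 1)
((s(-1) + 46)/(t(-8) - 1*(-18)) + 0)² = ((1 + 46)/(⅕ - 1*(-18)) + 0)² = (47/(⅕ + 18) + 0)² = (47/(91/5) + 0)² = (47*(5/91) + 0)² = (235/91 + 0)² = (235/91)² = 55225/8281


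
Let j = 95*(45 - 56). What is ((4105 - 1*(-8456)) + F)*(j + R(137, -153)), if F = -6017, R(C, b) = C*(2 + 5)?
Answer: -562784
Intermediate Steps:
R(C, b) = 7*C (R(C, b) = C*7 = 7*C)
j = -1045 (j = 95*(-11) = -1045)
((4105 - 1*(-8456)) + F)*(j + R(137, -153)) = ((4105 - 1*(-8456)) - 6017)*(-1045 + 7*137) = ((4105 + 8456) - 6017)*(-1045 + 959) = (12561 - 6017)*(-86) = 6544*(-86) = -562784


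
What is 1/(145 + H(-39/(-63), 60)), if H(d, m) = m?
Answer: 1/205 ≈ 0.0048781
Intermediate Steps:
1/(145 + H(-39/(-63), 60)) = 1/(145 + 60) = 1/205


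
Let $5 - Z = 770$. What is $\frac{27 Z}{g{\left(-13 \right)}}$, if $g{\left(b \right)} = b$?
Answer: $\frac{20655}{13} \approx 1588.8$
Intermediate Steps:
$Z = -765$ ($Z = 5 - 770 = -765$)
$\frac{27 Z}{g{\left(-13 \right)}} = \frac{27 \left(-765\right)}{-13} = \left(-20655\right) \left(- \frac{1}{13}\right) = \frac{20655}{13}$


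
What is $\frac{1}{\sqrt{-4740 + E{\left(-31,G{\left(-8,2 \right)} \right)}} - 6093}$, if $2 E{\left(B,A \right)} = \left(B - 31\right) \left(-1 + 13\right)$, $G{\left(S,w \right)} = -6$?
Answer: $- \frac{677}{4125529} - \frac{2 i \sqrt{142}}{12376587} \approx -0.0001641 - 1.9256 \cdot 10^{-6} i$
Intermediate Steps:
$E{\left(B,A \right)} = -186 + 6 B$ ($E{\left(B,A \right)} = \frac{\left(B - 31\right) \left(-1 + 13\right)}{2} = \frac{\left(-31 + B\right) 12}{2} = \frac{-372 + 12 B}{2} = -186 + 6 B$)
$\frac{1}{\sqrt{-4740 + E{\left(-31,G{\left(-8,2 \right)} \right)}} - 6093} = \frac{1}{\sqrt{-4740 + \left(-186 + 6 \left(-31\right)\right)} - 6093} = \frac{1}{\sqrt{-4740 - 372} - 6093} = \frac{1}{\sqrt{-5112} - 6093} = \frac{1}{6 i \sqrt{142} - 6093} = \frac{1}{-6093 + 6 i \sqrt{142}}$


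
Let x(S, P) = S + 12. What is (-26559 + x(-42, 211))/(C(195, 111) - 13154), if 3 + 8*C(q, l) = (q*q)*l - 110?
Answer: -35452/685905 ≈ -0.051686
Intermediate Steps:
C(q, l) = -113/8 + l*q**2/8 (C(q, l) = -3/8 + ((q*q)*l - 110)/8 = -3/8 + (q**2*l - 110)/8 = -3/8 + (l*q**2 - 110)/8 = -3/8 + (-110 + l*q**2)/8 = -3/8 + (-55/4 + l*q**2/8) = -113/8 + l*q**2/8)
x(S, P) = 12 + S
(-26559 + x(-42, 211))/(C(195, 111) - 13154) = (-26559 + (12 - 42))/((-113/8 + (1/8)*111*195**2) - 13154) = (-26559 - 30)/((-113/8 + (1/8)*111*38025) - 13154) = -26589/((-113/8 + 4220775/8) - 13154) = -26589/(2110331/4 - 13154) = -26589/2057715/4 = -26589*4/2057715 = -35452/685905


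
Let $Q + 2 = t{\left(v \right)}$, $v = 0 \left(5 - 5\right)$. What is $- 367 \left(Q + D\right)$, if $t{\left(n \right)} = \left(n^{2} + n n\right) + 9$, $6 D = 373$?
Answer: $- \frac{152305}{6} \approx -25384.0$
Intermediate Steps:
$D = \frac{373}{6}$ ($D = \frac{1}{6} \cdot 373 = \frac{373}{6} \approx 62.167$)
$v = 0$ ($v = 0 \cdot 0 = 0$)
$t{\left(n \right)} = 9 + 2 n^{2}$ ($t{\left(n \right)} = \left(n^{2} + n^{2}\right) + 9 = 2 n^{2} + 9 = 9 + 2 n^{2}$)
$Q = 7$ ($Q = -2 + \left(9 + 2 \cdot 0^{2}\right) = -2 + \left(9 + 2 \cdot 0\right) = -2 + \left(9 + 0\right) = -2 + 9 = 7$)
$- 367 \left(Q + D\right) = - 367 \left(7 + \frac{373}{6}\right) = \left(-367\right) \frac{415}{6} = - \frac{152305}{6}$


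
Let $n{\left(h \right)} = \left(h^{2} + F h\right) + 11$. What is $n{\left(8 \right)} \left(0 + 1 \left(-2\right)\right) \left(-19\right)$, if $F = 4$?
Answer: $4066$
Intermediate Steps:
$n{\left(h \right)} = 11 + h^{2} + 4 h$ ($n{\left(h \right)} = \left(h^{2} + 4 h\right) + 11 = 11 + h^{2} + 4 h$)
$n{\left(8 \right)} \left(0 + 1 \left(-2\right)\right) \left(-19\right) = \left(11 + 8^{2} + 4 \cdot 8\right) \left(0 + 1 \left(-2\right)\right) \left(-19\right) = \left(11 + 64 + 32\right) \left(0 - 2\right) \left(-19\right) = 107 \left(-2\right) \left(-19\right) = \left(-214\right) \left(-19\right) = 4066$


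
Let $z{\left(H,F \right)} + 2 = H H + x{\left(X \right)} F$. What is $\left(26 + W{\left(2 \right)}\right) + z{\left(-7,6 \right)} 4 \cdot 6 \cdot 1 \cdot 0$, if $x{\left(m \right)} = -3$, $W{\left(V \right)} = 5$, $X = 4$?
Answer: $31$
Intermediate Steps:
$z{\left(H,F \right)} = -2 + H^{2} - 3 F$ ($z{\left(H,F \right)} = -2 - \left(3 F - H H\right) = -2 - \left(- H^{2} + 3 F\right) = -2 + H^{2} - 3 F$)
$\left(26 + W{\left(2 \right)}\right) + z{\left(-7,6 \right)} 4 \cdot 6 \cdot 1 \cdot 0 = \left(26 + 5\right) + \left(-2 + \left(-7\right)^{2} - 18\right) 4 \cdot 6 \cdot 1 \cdot 0 = 31 + \left(-2 + 49 - 18\right) 4 \cdot 6 \cdot 0 = 31 + 29 \cdot 24 \cdot 0 = 31 + 29 \cdot 0 = 31 + 0 = 31$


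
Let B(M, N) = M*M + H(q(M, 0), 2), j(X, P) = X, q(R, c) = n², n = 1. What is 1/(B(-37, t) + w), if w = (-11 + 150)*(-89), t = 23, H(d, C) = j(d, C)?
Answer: -1/11001 ≈ -9.0901e-5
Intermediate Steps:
q(R, c) = 1 (q(R, c) = 1² = 1)
H(d, C) = d
w = -12371 (w = 139*(-89) = -12371)
B(M, N) = 1 + M² (B(M, N) = M*M + 1 = M² + 1 = 1 + M²)
1/(B(-37, t) + w) = 1/((1 + (-37)²) - 12371) = 1/((1 + 1369) - 12371) = 1/(1370 - 12371) = 1/(-11001) = -1/11001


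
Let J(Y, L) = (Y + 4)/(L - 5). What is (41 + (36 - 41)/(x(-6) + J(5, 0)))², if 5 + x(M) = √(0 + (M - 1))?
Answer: 2*(290895*√7 + 859693*I)/(340*√7 + 981*I) ≈ 1733.7 + 20.692*I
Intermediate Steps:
x(M) = -5 + √(-1 + M) (x(M) = -5 + √(0 + (M - 1)) = -5 + √(0 + (-1 + M)) = -5 + √(-1 + M))
J(Y, L) = (4 + Y)/(-5 + L)
(41 + (36 - 41)/(x(-6) + J(5, 0)))² = (41 + (36 - 41)/((-5 + √(-1 - 6)) + (4 + 5)/(-5 + 0)))² = (41 - 5/((-5 + √(-7)) + 9/(-5)))² = (41 - 5/((-5 + I*√7) - ⅕*9))² = (41 - 5/((-5 + I*√7) - 9/5))² = (41 - 5/(-34/5 + I*√7))²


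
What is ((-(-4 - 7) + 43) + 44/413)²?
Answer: 499343716/170569 ≈ 2927.5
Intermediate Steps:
((-(-4 - 7) + 43) + 44/413)² = ((-1*(-11) + 43) + 44*(1/413))² = ((11 + 43) + 44/413)² = (54 + 44/413)² = (22346/413)² = 499343716/170569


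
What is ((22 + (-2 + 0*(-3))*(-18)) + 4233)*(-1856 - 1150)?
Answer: -12898746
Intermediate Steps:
((22 + (-2 + 0*(-3))*(-18)) + 4233)*(-1856 - 1150) = ((22 + (-2 + 0)*(-18)) + 4233)*(-3006) = ((22 - 2*(-18)) + 4233)*(-3006) = ((22 + 36) + 4233)*(-3006) = (58 + 4233)*(-3006) = 4291*(-3006) = -12898746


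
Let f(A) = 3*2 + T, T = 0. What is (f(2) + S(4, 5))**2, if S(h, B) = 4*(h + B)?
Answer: 1764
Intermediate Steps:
f(A) = 6 (f(A) = 3*2 + 0 = 6 + 0 = 6)
S(h, B) = 4*B + 4*h (S(h, B) = 4*(B + h) = 4*B + 4*h)
(f(2) + S(4, 5))**2 = (6 + (4*5 + 4*4))**2 = (6 + (20 + 16))**2 = (6 + 36)**2 = 42**2 = 1764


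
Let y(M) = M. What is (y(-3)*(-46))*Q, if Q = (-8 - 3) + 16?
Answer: 690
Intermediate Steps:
Q = 5 (Q = -11 + 16 = 5)
(y(-3)*(-46))*Q = -3*(-46)*5 = 138*5 = 690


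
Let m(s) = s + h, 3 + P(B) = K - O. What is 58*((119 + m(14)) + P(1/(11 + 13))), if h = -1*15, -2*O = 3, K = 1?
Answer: 6815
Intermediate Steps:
O = -3/2 (O = -½*3 = -3/2 ≈ -1.5000)
h = -15
P(B) = -½ (P(B) = -3 + (1 - 1*(-3/2)) = -3 + (1 + 3/2) = -3 + 5/2 = -½)
m(s) = -15 + s (m(s) = s - 15 = -15 + s)
58*((119 + m(14)) + P(1/(11 + 13))) = 58*((119 + (-15 + 14)) - ½) = 58*((119 - 1) - ½) = 58*(118 - ½) = 58*(235/2) = 6815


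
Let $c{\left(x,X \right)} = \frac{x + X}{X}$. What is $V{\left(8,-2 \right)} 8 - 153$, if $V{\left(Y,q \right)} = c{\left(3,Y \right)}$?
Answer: $-142$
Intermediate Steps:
$c{\left(x,X \right)} = \frac{X + x}{X}$
$V{\left(Y,q \right)} = \frac{3 + Y}{Y}$ ($V{\left(Y,q \right)} = \frac{Y + 3}{Y} = \frac{3 + Y}{Y}$)
$V{\left(8,-2 \right)} 8 - 153 = \frac{3 + 8}{8} \cdot 8 - 153 = \frac{1}{8} \cdot 11 \cdot 8 - 153 = \frac{11}{8} \cdot 8 - 153 = 11 - 153 = -142$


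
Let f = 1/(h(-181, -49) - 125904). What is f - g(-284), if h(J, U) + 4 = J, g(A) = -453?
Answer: 57118316/126089 ≈ 453.00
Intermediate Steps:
h(J, U) = -4 + J
f = -1/126089 (f = 1/((-4 - 181) - 125904) = 1/(-185 - 125904) = 1/(-126089) = -1/126089 ≈ -7.9309e-6)
f - g(-284) = -1/126089 - 1*(-453) = -1/126089 + 453 = 57118316/126089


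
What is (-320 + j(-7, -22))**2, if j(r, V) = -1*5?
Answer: 105625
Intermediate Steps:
j(r, V) = -5
(-320 + j(-7, -22))**2 = (-320 - 5)**2 = (-325)**2 = 105625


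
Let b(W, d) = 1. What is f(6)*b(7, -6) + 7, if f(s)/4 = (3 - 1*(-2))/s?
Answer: 31/3 ≈ 10.333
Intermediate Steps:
f(s) = 20/s (f(s) = 4*((3 - 1*(-2))/s) = 4*((3 + 2)/s) = 4*(5/s) = 20/s)
f(6)*b(7, -6) + 7 = (20/6)*1 + 7 = (20*(⅙))*1 + 7 = (10/3)*1 + 7 = 10/3 + 7 = 31/3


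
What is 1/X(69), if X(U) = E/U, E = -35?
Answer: -69/35 ≈ -1.9714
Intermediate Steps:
X(U) = -35/U
1/X(69) = 1/(-35/69) = -69/35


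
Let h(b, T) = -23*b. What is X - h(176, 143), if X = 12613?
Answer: 16661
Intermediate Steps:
X - h(176, 143) = 12613 - (-23)*176 = 12613 - 1*(-4048) = 12613 + 4048 = 16661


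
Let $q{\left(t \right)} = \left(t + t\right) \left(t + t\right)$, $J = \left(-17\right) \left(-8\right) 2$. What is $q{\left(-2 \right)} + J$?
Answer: $288$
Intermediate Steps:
$J = 272$ ($J = 136 \cdot 2 = 272$)
$q{\left(t \right)} = 4 t^{2}$ ($q{\left(t \right)} = 2 t 2 t = 4 t^{2}$)
$q{\left(-2 \right)} + J = 4 \left(-2\right)^{2} + 272 = 4 \cdot 4 + 272 = 16 + 272 = 288$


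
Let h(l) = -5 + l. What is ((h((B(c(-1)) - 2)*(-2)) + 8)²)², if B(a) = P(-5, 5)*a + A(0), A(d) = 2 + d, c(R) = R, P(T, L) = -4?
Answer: 625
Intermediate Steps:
B(a) = 2 - 4*a (B(a) = -4*a + (2 + 0) = -4*a + 2 = 2 - 4*a)
((h((B(c(-1)) - 2)*(-2)) + 8)²)² = (((-5 + ((2 - 4*(-1)) - 2)*(-2)) + 8)²)² = (((-5 + ((2 + 4) - 2)*(-2)) + 8)²)² = (((-5 + (6 - 2)*(-2)) + 8)²)² = (((-5 + 4*(-2)) + 8)²)² = (((-5 - 8) + 8)²)² = ((-13 + 8)²)² = ((-5)²)² = 25² = 625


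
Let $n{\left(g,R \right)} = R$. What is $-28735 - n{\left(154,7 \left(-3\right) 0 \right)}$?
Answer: $-28735$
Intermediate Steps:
$-28735 - n{\left(154,7 \left(-3\right) 0 \right)} = -28735 - 7 \left(-3\right) 0 = -28735 - \left(-21\right) 0 = -28735 - 0 = -28735 + 0 = -28735$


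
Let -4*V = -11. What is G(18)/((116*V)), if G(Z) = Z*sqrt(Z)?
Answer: 54*sqrt(2)/319 ≈ 0.23940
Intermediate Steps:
V = 11/4 (V = -1/4*(-11) = 11/4 ≈ 2.7500)
G(Z) = Z**(3/2)
G(18)/((116*V)) = 18**(3/2)/((116*(11/4))) = (54*sqrt(2))/319 = (54*sqrt(2))*(1/319) = 54*sqrt(2)/319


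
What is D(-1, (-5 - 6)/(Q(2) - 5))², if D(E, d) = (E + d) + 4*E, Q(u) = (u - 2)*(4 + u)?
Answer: 196/25 ≈ 7.8400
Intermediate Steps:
Q(u) = (-2 + u)*(4 + u)
D(E, d) = d + 5*E
D(-1, (-5 - 6)/(Q(2) - 5))² = ((-5 - 6)/((-8 + 2² + 2*2) - 5) + 5*(-1))² = (-11/((-8 + 4 + 4) - 5) - 5)² = (-11/(0 - 5) - 5)² = (-11/(-5) - 5)² = (-11*(-⅕) - 5)² = (11/5 - 5)² = (-14/5)² = 196/25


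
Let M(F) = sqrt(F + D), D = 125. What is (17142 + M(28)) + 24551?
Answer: 41693 + 3*sqrt(17) ≈ 41705.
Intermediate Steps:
M(F) = sqrt(125 + F) (M(F) = sqrt(F + 125) = sqrt(125 + F))
(17142 + M(28)) + 24551 = (17142 + sqrt(125 + 28)) + 24551 = (17142 + sqrt(153)) + 24551 = (17142 + 3*sqrt(17)) + 24551 = 41693 + 3*sqrt(17)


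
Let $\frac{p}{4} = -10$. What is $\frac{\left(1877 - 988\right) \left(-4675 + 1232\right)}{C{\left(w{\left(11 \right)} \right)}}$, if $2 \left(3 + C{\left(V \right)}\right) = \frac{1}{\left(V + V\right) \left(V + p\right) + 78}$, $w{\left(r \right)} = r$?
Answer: $\frac{3428126240}{3361} \approx 1.02 \cdot 10^{6}$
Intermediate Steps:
$p = -40$ ($p = 4 \left(-10\right) = -40$)
$C{\left(V \right)} = -3 + \frac{1}{2 \left(78 + 2 V \left(-40 + V\right)\right)}$ ($C{\left(V \right)} = -3 + \frac{1}{2 \left(\left(V + V\right) \left(V - 40\right) + 78\right)} = -3 + \frac{1}{2 \left(2 V \left(-40 + V\right) + 78\right)} = -3 + \frac{1}{2 \left(78 + 2 V \left(-40 + V\right)\right)}$)
$\frac{\left(1877 - 988\right) \left(-4675 + 1232\right)}{C{\left(w{\left(11 \right)} \right)}} = \frac{\left(1877 - 988\right) \left(-4675 + 1232\right)}{\frac{1}{4} \frac{1}{39 + 11^{2} - 440} \left(-467 - 12 \cdot 11^{2} + 480 \cdot 11\right)} = \frac{889 \left(-3443\right)}{\frac{1}{4} \frac{1}{39 + 121 - 440} \left(-467 - 1452 + 5280\right)} = - \frac{3060827}{\frac{1}{4} \frac{1}{-280} \left(-467 - 1452 + 5280\right)} = - \frac{3060827}{\frac{1}{4} \left(- \frac{1}{280}\right) 3361} = - \frac{3060827}{- \frac{3361}{1120}} = \left(-3060827\right) \left(- \frac{1120}{3361}\right) = \frac{3428126240}{3361}$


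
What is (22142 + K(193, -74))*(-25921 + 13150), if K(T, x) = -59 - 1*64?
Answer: -281204649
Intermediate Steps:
K(T, x) = -123 (K(T, x) = -59 - 64 = -123)
(22142 + K(193, -74))*(-25921 + 13150) = (22142 - 123)*(-25921 + 13150) = 22019*(-12771) = -281204649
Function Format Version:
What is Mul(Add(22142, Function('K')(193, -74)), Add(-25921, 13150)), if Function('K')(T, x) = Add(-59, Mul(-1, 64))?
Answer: -281204649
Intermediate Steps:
Function('K')(T, x) = -123 (Function('K')(T, x) = Add(-59, -64) = -123)
Mul(Add(22142, Function('K')(193, -74)), Add(-25921, 13150)) = Mul(Add(22142, -123), Add(-25921, 13150)) = Mul(22019, -12771) = -281204649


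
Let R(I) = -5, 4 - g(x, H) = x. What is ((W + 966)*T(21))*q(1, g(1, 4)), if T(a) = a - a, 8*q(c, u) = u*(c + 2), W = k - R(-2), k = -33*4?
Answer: 0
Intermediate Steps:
g(x, H) = 4 - x
k = -132
W = -127 (W = -132 - 1*(-5) = -132 + 5 = -127)
q(c, u) = u*(2 + c)/8 (q(c, u) = (u*(c + 2))/8 = (u*(2 + c))/8 = u*(2 + c)/8)
T(a) = 0
((W + 966)*T(21))*q(1, g(1, 4)) = ((-127 + 966)*0)*((4 - 1*1)*(2 + 1)/8) = (839*0)*((1/8)*(4 - 1)*3) = 0*((1/8)*3*3) = 0*(9/8) = 0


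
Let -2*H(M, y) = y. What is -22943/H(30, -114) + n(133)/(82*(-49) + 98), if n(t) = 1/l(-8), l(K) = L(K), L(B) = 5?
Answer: -449682857/1117200 ≈ -402.51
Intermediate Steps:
l(K) = 5
H(M, y) = -y/2
n(t) = 1/5
-22943/H(30, -114) + n(133)/(82*(-49) + 98) = -22943/((-1/2*(-114))) + 1/(5*(82*(-49) + 98)) = -22943/57 + 1/(5*(-4018 + 98)) = -22943*1/57 + (1/5)/(-3920) = -22943/57 + (1/5)*(-1/3920) = -22943/57 - 1/19600 = -449682857/1117200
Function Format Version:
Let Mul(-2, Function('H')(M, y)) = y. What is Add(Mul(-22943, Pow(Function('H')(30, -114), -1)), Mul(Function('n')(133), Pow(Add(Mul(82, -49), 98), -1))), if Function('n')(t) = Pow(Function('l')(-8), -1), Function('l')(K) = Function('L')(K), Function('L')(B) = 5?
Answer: Rational(-449682857, 1117200) ≈ -402.51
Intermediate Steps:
Function('l')(K) = 5
Function('H')(M, y) = Mul(Rational(-1, 2), y)
Function('n')(t) = Rational(1, 5) (Function('n')(t) = Pow(5, -1) = Rational(1, 5))
Add(Mul(-22943, Pow(Function('H')(30, -114), -1)), Mul(Function('n')(133), Pow(Add(Mul(82, -49), 98), -1))) = Add(Mul(-22943, Pow(Mul(Rational(-1, 2), -114), -1)), Mul(Rational(1, 5), Pow(Add(Mul(82, -49), 98), -1))) = Add(Mul(-22943, Pow(57, -1)), Mul(Rational(1, 5), Pow(Add(-4018, 98), -1))) = Add(Mul(-22943, Rational(1, 57)), Mul(Rational(1, 5), Pow(-3920, -1))) = Add(Rational(-22943, 57), Mul(Rational(1, 5), Rational(-1, 3920))) = Add(Rational(-22943, 57), Rational(-1, 19600)) = Rational(-449682857, 1117200)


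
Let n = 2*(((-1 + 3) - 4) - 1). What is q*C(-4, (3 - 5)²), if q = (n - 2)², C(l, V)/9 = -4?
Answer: -2304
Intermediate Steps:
C(l, V) = -36 (C(l, V) = 9*(-4) = -36)
n = -6 (n = 2*((2 - 4) - 1) = 2*(-2 - 1) = 2*(-3) = -6)
q = 64 (q = (-6 - 2)² = (-8)² = 64)
q*C(-4, (3 - 5)²) = 64*(-36) = -2304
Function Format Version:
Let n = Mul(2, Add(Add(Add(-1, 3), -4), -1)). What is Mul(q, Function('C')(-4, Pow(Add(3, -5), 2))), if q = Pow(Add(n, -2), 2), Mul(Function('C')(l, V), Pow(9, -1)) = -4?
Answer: -2304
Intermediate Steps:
Function('C')(l, V) = -36 (Function('C')(l, V) = Mul(9, -4) = -36)
n = -6 (n = Mul(2, Add(Add(2, -4), -1)) = Mul(2, Add(-2, -1)) = Mul(2, -3) = -6)
q = 64 (q = Pow(Add(-6, -2), 2) = Pow(-8, 2) = 64)
Mul(q, Function('C')(-4, Pow(Add(3, -5), 2))) = Mul(64, -36) = -2304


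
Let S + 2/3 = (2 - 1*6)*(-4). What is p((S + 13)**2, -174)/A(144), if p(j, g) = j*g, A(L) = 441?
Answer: -419050/1323 ≈ -316.74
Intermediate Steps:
S = 46/3 (S = -2/3 + (2 - 1*6)*(-4) = -2/3 + (2 - 6)*(-4) = -2/3 - 4*(-4) = -2/3 + 16 = 46/3 ≈ 15.333)
p(j, g) = g*j
p((S + 13)**2, -174)/A(144) = -174*(46/3 + 13)**2/441 = -174*(85/3)**2*(1/441) = -174*7225/9*(1/441) = -419050/3*1/441 = -419050/1323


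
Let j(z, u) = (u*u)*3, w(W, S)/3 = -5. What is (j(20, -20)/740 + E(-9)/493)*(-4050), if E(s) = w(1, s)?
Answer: -117551250/18241 ≈ -6444.3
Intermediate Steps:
w(W, S) = -15 (w(W, S) = 3*(-5) = -15)
E(s) = -15
j(z, u) = 3*u² (j(z, u) = u²*3 = 3*u²)
(j(20, -20)/740 + E(-9)/493)*(-4050) = ((3*(-20)²)/740 - 15/493)*(-4050) = ((3*400)*(1/740) - 15*1/493)*(-4050) = (1200*(1/740) - 15/493)*(-4050) = (60/37 - 15/493)*(-4050) = (29025/18241)*(-4050) = -117551250/18241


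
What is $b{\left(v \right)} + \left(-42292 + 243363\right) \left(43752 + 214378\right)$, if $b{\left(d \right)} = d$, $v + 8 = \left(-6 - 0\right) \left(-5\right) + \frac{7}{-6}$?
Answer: $\frac{311414743505}{6} \approx 5.1902 \cdot 10^{10}$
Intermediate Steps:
$v = \frac{125}{6}$ ($v = -8 + \left(\left(-6 - 0\right) \left(-5\right) + \frac{7}{-6}\right) = -8 + \left(\left(-6 + 0\right) \left(-5\right) + 7 \left(- \frac{1}{6}\right)\right) = -8 - - \frac{173}{6} = -8 + \left(30 - \frac{7}{6}\right) = -8 + \frac{173}{6} = \frac{125}{6} \approx 20.833$)
$b{\left(v \right)} + \left(-42292 + 243363\right) \left(43752 + 214378\right) = \frac{125}{6} + \left(-42292 + 243363\right) \left(43752 + 214378\right) = \frac{125}{6} + 201071 \cdot 258130 = \frac{125}{6} + 51902457230 = \frac{311414743505}{6}$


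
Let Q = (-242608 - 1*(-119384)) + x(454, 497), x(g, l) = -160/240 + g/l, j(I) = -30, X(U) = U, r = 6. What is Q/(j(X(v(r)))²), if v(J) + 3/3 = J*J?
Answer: -45931654/335475 ≈ -136.92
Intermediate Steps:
v(J) = -1 + J² (v(J) = -1 + J*J = -1 + J²)
x(g, l) = -⅔ + g/l (x(g, l) = -160*1/240 + g/l = -⅔ + g/l)
Q = -183726616/1491 (Q = (-242608 - 1*(-119384)) + (-⅔ + 454/497) = (-242608 + 119384) + (-⅔ + 454*(1/497)) = -123224 + (-⅔ + 454/497) = -123224 + 368/1491 = -183726616/1491 ≈ -1.2322e+5)
Q/(j(X(v(r)))²) = -183726616/(1491*((-30)²)) = -183726616/1491/900 = -183726616/1491*1/900 = -45931654/335475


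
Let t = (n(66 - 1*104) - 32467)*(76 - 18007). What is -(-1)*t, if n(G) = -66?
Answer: 583349223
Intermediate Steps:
t = 583349223 (t = (-66 - 32467)*(76 - 18007) = -32533*(-17931) = 583349223)
-(-1)*t = -(-1)*583349223 = -1*(-583349223) = 583349223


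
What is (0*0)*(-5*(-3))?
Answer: 0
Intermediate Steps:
(0*0)*(-5*(-3)) = 0*15 = 0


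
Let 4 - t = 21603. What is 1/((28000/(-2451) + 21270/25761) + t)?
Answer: -21046737/454811530873 ≈ -4.6276e-5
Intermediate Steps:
t = -21599 (t = 4 - 1*21603 = 4 - 21603 = -21599)
1/((28000/(-2451) + 21270/25761) + t) = 1/((28000/(-2451) + 21270/25761) - 21599) = 1/((28000*(-1/2451) + 21270*(1/25761)) - 21599) = 1/((-28000/2451 + 7090/8587) - 21599) = 1/(-223058410/21046737 - 21599) = 1/(-454811530873/21046737) = -21046737/454811530873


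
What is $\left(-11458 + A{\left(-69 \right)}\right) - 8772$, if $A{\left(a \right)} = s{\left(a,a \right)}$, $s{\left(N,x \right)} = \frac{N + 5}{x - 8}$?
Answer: $- \frac{1557646}{77} \approx -20229.0$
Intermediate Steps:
$s{\left(N,x \right)} = \frac{5 + N}{-8 + x}$
$A{\left(a \right)} = \frac{5 + a}{-8 + a}$
$\left(-11458 + A{\left(-69 \right)}\right) - 8772 = \left(-11458 + \frac{5 - 69}{-8 - 69}\right) - 8772 = \left(-11458 + \frac{1}{-77} \left(-64\right)\right) - 8772 = \left(-11458 - - \frac{64}{77}\right) - 8772 = \left(-11458 + \frac{64}{77}\right) - 8772 = - \frac{882202}{77} - 8772 = - \frac{1557646}{77}$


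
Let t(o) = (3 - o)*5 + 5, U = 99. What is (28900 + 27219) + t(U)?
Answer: 55644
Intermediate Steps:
t(o) = 20 - 5*o (t(o) = (15 - 5*o) + 5 = 20 - 5*o)
(28900 + 27219) + t(U) = (28900 + 27219) + (20 - 5*99) = 56119 + (20 - 495) = 56119 - 475 = 55644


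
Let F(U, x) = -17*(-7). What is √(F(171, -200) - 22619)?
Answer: 150*I ≈ 150.0*I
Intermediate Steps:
F(U, x) = 119
√(F(171, -200) - 22619) = √(119 - 22619) = √(-22500) = 150*I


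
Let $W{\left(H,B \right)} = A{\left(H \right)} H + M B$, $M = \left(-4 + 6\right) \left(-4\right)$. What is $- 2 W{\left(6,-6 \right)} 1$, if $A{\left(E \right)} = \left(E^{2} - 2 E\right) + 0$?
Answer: $-384$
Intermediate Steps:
$M = -8$ ($M = 2 \left(-4\right) = -8$)
$A{\left(E \right)} = E^{2} - 2 E$
$W{\left(H,B \right)} = - 8 B + H^{2} \left(-2 + H\right)$ ($W{\left(H,B \right)} = H \left(-2 + H\right) H - 8 B = H^{2} \left(-2 + H\right) - 8 B = - 8 B + H^{2} \left(-2 + H\right)$)
$- 2 W{\left(6,-6 \right)} 1 = - 2 \left(\left(-8\right) \left(-6\right) + 6^{2} \left(-2 + 6\right)\right) 1 = - 2 \left(48 + 36 \cdot 4\right) 1 = - 2 \left(48 + 144\right) 1 = \left(-2\right) 192 \cdot 1 = \left(-384\right) 1 = -384$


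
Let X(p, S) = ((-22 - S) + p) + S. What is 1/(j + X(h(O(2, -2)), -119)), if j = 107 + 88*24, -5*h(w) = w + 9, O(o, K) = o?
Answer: 5/10974 ≈ 0.00045562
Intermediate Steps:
h(w) = -9/5 - w/5 (h(w) = -(w + 9)/5 = -(9 + w)/5 = -9/5 - w/5)
X(p, S) = -22 + p (X(p, S) = (-22 + p - S) + S = -22 + p)
j = 2219 (j = 107 + 2112 = 2219)
1/(j + X(h(O(2, -2)), -119)) = 1/(2219 + (-22 + (-9/5 - ⅕*2))) = 1/(2219 + (-22 + (-9/5 - ⅖))) = 1/(2219 + (-22 - 11/5)) = 1/(2219 - 121/5) = 1/(10974/5) = 5/10974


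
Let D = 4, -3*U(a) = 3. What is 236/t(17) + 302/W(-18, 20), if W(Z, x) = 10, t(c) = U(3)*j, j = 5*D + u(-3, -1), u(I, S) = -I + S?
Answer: 1071/55 ≈ 19.473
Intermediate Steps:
U(a) = -1 (U(a) = -1/3*3 = -1)
u(I, S) = S - I
j = 22 (j = 5*4 + (-1 - 1*(-3)) = 20 + (-1 + 3) = 20 + 2 = 22)
t(c) = -22 (t(c) = -1*22 = -22)
236/t(17) + 302/W(-18, 20) = 236/(-22) + 302/10 = 236*(-1/22) + 302*(1/10) = -118/11 + 151/5 = 1071/55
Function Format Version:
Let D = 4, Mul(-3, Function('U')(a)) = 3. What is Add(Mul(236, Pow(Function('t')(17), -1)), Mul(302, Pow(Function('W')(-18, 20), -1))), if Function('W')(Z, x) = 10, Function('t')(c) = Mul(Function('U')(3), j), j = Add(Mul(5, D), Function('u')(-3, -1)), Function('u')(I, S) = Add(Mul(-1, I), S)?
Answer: Rational(1071, 55) ≈ 19.473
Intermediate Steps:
Function('U')(a) = -1 (Function('U')(a) = Mul(Rational(-1, 3), 3) = -1)
Function('u')(I, S) = Add(S, Mul(-1, I))
j = 22 (j = Add(Mul(5, 4), Add(-1, Mul(-1, -3))) = Add(20, Add(-1, 3)) = Add(20, 2) = 22)
Function('t')(c) = -22 (Function('t')(c) = Mul(-1, 22) = -22)
Add(Mul(236, Pow(Function('t')(17), -1)), Mul(302, Pow(Function('W')(-18, 20), -1))) = Add(Mul(236, Pow(-22, -1)), Mul(302, Pow(10, -1))) = Add(Mul(236, Rational(-1, 22)), Mul(302, Rational(1, 10))) = Add(Rational(-118, 11), Rational(151, 5)) = Rational(1071, 55)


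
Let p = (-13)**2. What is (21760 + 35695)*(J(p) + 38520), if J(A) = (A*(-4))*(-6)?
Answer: 2446204080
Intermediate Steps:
p = 169
J(A) = 24*A (J(A) = -4*A*(-6) = 24*A)
(21760 + 35695)*(J(p) + 38520) = (21760 + 35695)*(24*169 + 38520) = 57455*(4056 + 38520) = 57455*42576 = 2446204080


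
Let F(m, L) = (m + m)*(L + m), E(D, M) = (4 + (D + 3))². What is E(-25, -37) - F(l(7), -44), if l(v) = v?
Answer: 842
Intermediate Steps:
E(D, M) = (7 + D)² (E(D, M) = (4 + (3 + D))² = (7 + D)²)
F(m, L) = 2*m*(L + m) (F(m, L) = (2*m)*(L + m) = 2*m*(L + m))
E(-25, -37) - F(l(7), -44) = (7 - 25)² - 2*7*(-44 + 7) = (-18)² - 2*7*(-37) = 324 - 1*(-518) = 324 + 518 = 842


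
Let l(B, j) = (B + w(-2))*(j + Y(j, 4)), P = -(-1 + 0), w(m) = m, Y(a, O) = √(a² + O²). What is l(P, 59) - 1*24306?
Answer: -24365 - √3497 ≈ -24424.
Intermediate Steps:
Y(a, O) = √(O² + a²)
P = 1 (P = -1*(-1) = 1)
l(B, j) = (-2 + B)*(j + √(16 + j²)) (l(B, j) = (B - 2)*(j + √(4² + j²)) = (-2 + B)*(j + √(16 + j²)))
l(P, 59) - 1*24306 = (-2*59 - 2*√(16 + 59²) + 1*59 + 1*√(16 + 59²)) - 1*24306 = (-118 - 2*√(16 + 3481) + 59 + 1*√(16 + 3481)) - 24306 = (-118 - 2*√3497 + 59 + 1*√3497) - 24306 = (-118 - 2*√3497 + 59 + √3497) - 24306 = (-59 - √3497) - 24306 = -24365 - √3497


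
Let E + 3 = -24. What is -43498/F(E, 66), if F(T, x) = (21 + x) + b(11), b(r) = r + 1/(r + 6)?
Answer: -739466/1667 ≈ -443.59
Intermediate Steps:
b(r) = r + 1/(6 + r)
E = -27 (E = -3 - 24 = -27)
F(T, x) = 545/17 + x (F(T, x) = (21 + x) + (1 + 11² + 6*11)/(6 + 11) = (21 + x) + (1 + 121 + 66)/17 = (21 + x) + (1/17)*188 = (21 + x) + 188/17 = 545/17 + x)
-43498/F(E, 66) = -43498/(545/17 + 66) = -43498/1667/17 = -43498*17/1667 = -739466/1667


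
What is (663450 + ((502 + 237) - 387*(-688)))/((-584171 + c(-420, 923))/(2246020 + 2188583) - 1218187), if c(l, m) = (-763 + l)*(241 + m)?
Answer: -4126154188335/5402177685944 ≈ -0.76379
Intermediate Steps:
(663450 + ((502 + 237) - 387*(-688)))/((-584171 + c(-420, 923))/(2246020 + 2188583) - 1218187) = (663450 + ((502 + 237) - 387*(-688)))/((-584171 + (-183883 - 763*923 + 241*(-420) - 420*923))/(2246020 + 2188583) - 1218187) = (663450 + (739 + 266256))/((-584171 + (-183883 - 704249 - 101220 - 387660))/4434603 - 1218187) = (663450 + 266995)/((-584171 - 1377012)*(1/4434603) - 1218187) = 930445/(-1961183*1/4434603 - 1218187) = 930445/(-1961183/4434603 - 1218187) = 930445/(-5402177685944/4434603) = 930445*(-4434603/5402177685944) = -4126154188335/5402177685944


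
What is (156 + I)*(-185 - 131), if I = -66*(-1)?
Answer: -70152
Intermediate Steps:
I = 66
(156 + I)*(-185 - 131) = (156 + 66)*(-185 - 131) = 222*(-316) = -70152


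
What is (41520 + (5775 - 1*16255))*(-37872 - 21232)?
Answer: -1834588160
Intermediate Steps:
(41520 + (5775 - 1*16255))*(-37872 - 21232) = (41520 + (5775 - 16255))*(-59104) = (41520 - 10480)*(-59104) = 31040*(-59104) = -1834588160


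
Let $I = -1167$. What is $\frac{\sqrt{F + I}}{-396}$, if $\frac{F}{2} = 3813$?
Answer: $- \frac{\sqrt{6459}}{396} \approx -0.20295$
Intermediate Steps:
$F = 7626$ ($F = 2 \cdot 3813 = 7626$)
$\frac{\sqrt{F + I}}{-396} = \frac{\sqrt{7626 - 1167}}{-396} = \sqrt{6459} \left(- \frac{1}{396}\right) = - \frac{\sqrt{6459}}{396}$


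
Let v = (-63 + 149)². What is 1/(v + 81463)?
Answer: 1/88859 ≈ 1.1254e-5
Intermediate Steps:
v = 7396 (v = 86² = 7396)
1/(v + 81463) = 1/(7396 + 81463) = 1/88859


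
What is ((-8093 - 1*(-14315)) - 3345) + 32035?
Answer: 34912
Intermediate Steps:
((-8093 - 1*(-14315)) - 3345) + 32035 = ((-8093 + 14315) - 3345) + 32035 = (6222 - 3345) + 32035 = 2877 + 32035 = 34912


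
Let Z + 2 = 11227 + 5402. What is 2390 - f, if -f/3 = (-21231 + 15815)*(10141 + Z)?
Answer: -434924074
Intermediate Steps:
Z = 16627 (Z = -2 + (11227 + 5402) = -2 + 16629 = 16627)
f = 434926464 (f = -3*(-21231 + 15815)*(10141 + 16627) = -(-16248)*26768 = -3*(-144975488) = 434926464)
2390 - f = 2390 - 1*434926464 = 2390 - 434926464 = -434924074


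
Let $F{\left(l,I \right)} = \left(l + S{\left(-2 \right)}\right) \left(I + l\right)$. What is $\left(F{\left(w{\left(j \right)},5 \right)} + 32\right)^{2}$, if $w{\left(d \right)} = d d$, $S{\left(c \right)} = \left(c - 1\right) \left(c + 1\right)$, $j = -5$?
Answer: $760384$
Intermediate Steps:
$S{\left(c \right)} = \left(1 + c\right) \left(-1 + c\right)$ ($S{\left(c \right)} = \left(-1 + c\right) \left(1 + c\right) = \left(1 + c\right) \left(-1 + c\right)$)
$w{\left(d \right)} = d^{2}$
$F{\left(l,I \right)} = \left(3 + l\right) \left(I + l\right)$ ($F{\left(l,I \right)} = \left(l - \left(1 - \left(-2\right)^{2}\right)\right) \left(I + l\right) = \left(l + \left(-1 + 4\right)\right) \left(I + l\right) = \left(l + 3\right) \left(I + l\right) = \left(3 + l\right) \left(I + l\right)$)
$\left(F{\left(w{\left(j \right)},5 \right)} + 32\right)^{2} = \left(\left(\left(\left(-5\right)^{2}\right)^{2} + 3 \cdot 5 + 3 \left(-5\right)^{2} + 5 \left(-5\right)^{2}\right) + 32\right)^{2} = \left(\left(25^{2} + 15 + 3 \cdot 25 + 5 \cdot 25\right) + 32\right)^{2} = \left(\left(625 + 15 + 75 + 125\right) + 32\right)^{2} = \left(840 + 32\right)^{2} = 872^{2} = 760384$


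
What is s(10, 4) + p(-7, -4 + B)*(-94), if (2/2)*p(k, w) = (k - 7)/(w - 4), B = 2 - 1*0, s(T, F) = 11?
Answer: -625/3 ≈ -208.33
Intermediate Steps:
B = 2 (B = 2 + 0 = 2)
p(k, w) = (-7 + k)/(-4 + w) (p(k, w) = (k - 7)/(w - 4) = (-7 + k)/(-4 + w))
s(10, 4) + p(-7, -4 + B)*(-94) = 11 + ((-7 - 7)/(-4 + (-4 + 2)))*(-94) = 11 + (-14/(-4 - 2))*(-94) = 11 + (-14/(-6))*(-94) = 11 - ⅙*(-14)*(-94) = 11 + (7/3)*(-94) = 11 - 658/3 = -625/3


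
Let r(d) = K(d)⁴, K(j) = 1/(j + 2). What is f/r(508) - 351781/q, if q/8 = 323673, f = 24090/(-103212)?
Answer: -117222630756223156127/7423763928 ≈ -1.5790e+10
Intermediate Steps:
f = -4015/17202 (f = 24090*(-1/103212) = -4015/17202 ≈ -0.23340)
K(j) = 1/(2 + j)
r(d) = (2 + d)⁻⁴ (r(d) = (1/(2 + d))⁴ = (2 + d)⁻⁴)
q = 2589384 (q = 8*323673 = 2589384)
f/r(508) - 351781/q = -4015*(2 + 508)⁴/17202 - 351781/2589384 = -4015/(17202*(510⁻⁴)) - 351781*1/2589384 = -4015/(17202*1/67652010000) - 351781/2589384 = -4015/17202*67652010000 - 351781/2589384 = -45270470025000/2867 - 351781/2589384 = -117222630756223156127/7423763928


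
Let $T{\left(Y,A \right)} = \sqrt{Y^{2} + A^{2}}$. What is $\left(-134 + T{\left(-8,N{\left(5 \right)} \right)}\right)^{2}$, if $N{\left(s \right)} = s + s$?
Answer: $18120 - 536 \sqrt{41} \approx 14688.0$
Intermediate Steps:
$N{\left(s \right)} = 2 s$
$T{\left(Y,A \right)} = \sqrt{A^{2} + Y^{2}}$
$\left(-134 + T{\left(-8,N{\left(5 \right)} \right)}\right)^{2} = \left(-134 + \sqrt{\left(2 \cdot 5\right)^{2} + \left(-8\right)^{2}}\right)^{2} = \left(-134 + \sqrt{10^{2} + 64}\right)^{2} = \left(-134 + \sqrt{100 + 64}\right)^{2} = \left(-134 + \sqrt{164}\right)^{2} = \left(-134 + 2 \sqrt{41}\right)^{2}$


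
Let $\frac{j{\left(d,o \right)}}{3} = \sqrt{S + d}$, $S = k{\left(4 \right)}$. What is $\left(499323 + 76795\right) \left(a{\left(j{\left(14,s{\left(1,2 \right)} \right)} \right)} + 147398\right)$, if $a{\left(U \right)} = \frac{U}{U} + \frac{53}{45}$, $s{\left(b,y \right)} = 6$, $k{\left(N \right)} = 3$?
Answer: $\frac{3821395302944}{45} \approx 8.492 \cdot 10^{10}$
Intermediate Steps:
$S = 3$
$j{\left(d,o \right)} = 3 \sqrt{3 + d}$
$a{\left(U \right)} = \frac{98}{45}$ ($a{\left(U \right)} = 1 + 53 \cdot \frac{1}{45} = 1 + \frac{53}{45} = \frac{98}{45}$)
$\left(499323 + 76795\right) \left(a{\left(j{\left(14,s{\left(1,2 \right)} \right)} \right)} + 147398\right) = \left(499323 + 76795\right) \left(\frac{98}{45} + 147398\right) = 576118 \cdot \frac{6633008}{45} = \frac{3821395302944}{45}$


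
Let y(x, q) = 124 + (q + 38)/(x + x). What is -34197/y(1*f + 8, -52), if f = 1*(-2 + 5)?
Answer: -376167/1357 ≈ -277.21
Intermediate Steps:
f = 3 (f = 1*3 = 3)
y(x, q) = 124 + (38 + q)/(2*x) (y(x, q) = 124 + (38 + q)/((2*x)) = 124 + (38 + q)*(1/(2*x)) = 124 + (38 + q)/(2*x))
-34197/y(1*f + 8, -52) = -34197*2*(1*3 + 8)/(38 - 52 + 248*(1*3 + 8)) = -34197*2*(3 + 8)/(38 - 52 + 248*(3 + 8)) = -34197*22/(38 - 52 + 248*11) = -34197*22/(38 - 52 + 2728) = -34197/((1/2)*(1/11)*2714) = -34197/1357/11 = -34197*11/1357 = -376167/1357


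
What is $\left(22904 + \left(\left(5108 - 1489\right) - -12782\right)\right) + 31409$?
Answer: $70714$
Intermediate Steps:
$\left(22904 + \left(\left(5108 - 1489\right) - -12782\right)\right) + 31409 = \left(22904 + \left(\left(5108 - 1489\right) + 12782\right)\right) + 31409 = \left(22904 + \left(3619 + 12782\right)\right) + 31409 = \left(22904 + 16401\right) + 31409 = 39305 + 31409 = 70714$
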